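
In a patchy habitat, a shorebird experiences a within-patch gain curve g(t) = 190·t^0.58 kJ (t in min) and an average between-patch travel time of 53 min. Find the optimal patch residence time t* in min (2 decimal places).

73.19 min

Maximise g(t)/(T+t): set derivative to zero → g'(t)(T+t) = g(t).
g'(t) = 0.58·190·t^-0.42. Setting 0.58·190·t^-0.42 = 190·t^0.58/(53+t) gives 0.58(53+t) = t, so 0.42·t = 0.58×53.
t* = 0.58×53/0.42 = 73.19 min.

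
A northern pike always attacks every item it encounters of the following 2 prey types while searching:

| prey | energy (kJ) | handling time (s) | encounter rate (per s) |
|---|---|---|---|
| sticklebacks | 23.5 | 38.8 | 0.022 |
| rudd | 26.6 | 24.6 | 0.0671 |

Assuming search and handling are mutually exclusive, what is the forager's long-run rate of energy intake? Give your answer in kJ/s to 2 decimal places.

R = Σλ_iE_i / (1 + Σλ_ih_i)
Numerator: 0.022×23.5 + 0.0671×26.6 = 2.302
Denominator: 1 + 0.022×38.8 + 0.0671×24.6 = 3.504
R = 2.302/3.504 = 0.6569 kJ/s

0.66 kJ/s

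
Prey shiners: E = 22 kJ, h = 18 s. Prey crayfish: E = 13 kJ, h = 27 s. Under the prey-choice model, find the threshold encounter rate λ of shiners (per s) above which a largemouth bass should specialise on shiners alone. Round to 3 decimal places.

The zero-one rule: include crayfish iff E₂/h₂ > λE₁/(1+λh₁). Equality gives the switch point.
λE₁h₂ = E₂ + λE₂h₁ ⇒ λ = E₂/(E₁h₂ − E₂h₁) = 13/(594 − 234) = 0.03611 per s.

0.036 per s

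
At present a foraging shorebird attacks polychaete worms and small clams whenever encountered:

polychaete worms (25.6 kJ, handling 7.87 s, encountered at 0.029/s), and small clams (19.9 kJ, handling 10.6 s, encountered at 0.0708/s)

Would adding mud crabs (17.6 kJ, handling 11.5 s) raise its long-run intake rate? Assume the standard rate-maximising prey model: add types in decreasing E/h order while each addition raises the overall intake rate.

Yes

Current rate: (0.029×25.6 + 0.0708×19.9)/(1 + 0.029×7.87 + 0.0708×10.6) = 1.087 kJ/s.
Profitability of mud crabs: 17.6/11.5 = 1.53 kJ/s.
1.53 > 1.087, so adding mud crabs raises the average — include it.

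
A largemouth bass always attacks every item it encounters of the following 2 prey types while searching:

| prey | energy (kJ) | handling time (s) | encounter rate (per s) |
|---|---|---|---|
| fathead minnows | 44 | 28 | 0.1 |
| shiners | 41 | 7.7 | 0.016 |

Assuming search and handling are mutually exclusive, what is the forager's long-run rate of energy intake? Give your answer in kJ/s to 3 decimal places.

Energy encountered per unit search time: 0.1×44 + 0.016×41 = 5.056 kJ/s.
Handling time per unit search time: 0.1×28 + 0.016×7.7 = 2.923.
Rate = 5.056/(1 + 2.923) = 1.289 kJ/s.

1.289 kJ/s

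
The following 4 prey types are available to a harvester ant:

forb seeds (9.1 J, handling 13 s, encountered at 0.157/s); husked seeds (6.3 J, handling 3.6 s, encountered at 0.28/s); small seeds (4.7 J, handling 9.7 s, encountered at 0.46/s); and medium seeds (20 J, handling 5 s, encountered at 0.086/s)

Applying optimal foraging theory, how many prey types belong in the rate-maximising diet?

2

Rank by E/h (J/s): medium seeds 4, husked seeds 1.75, forb seeds 0.7, small seeds 0.485. Include each in turn until the next type's E/h falls below the running intake rate.
Rate on top 1: 1.203. husked seeds: 1.75 > 1.203 → include.
Rate on top 2: 1.429. forb seeds: 0.7 < 1.429 → exclude; stop.
Optimal diet: medium seeds, husked seeds — 2 of 4 types.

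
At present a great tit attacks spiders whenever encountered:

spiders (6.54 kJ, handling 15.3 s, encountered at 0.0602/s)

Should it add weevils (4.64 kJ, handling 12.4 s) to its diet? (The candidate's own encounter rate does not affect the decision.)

Yes

Intake rate on the current diet: R = (0.0602×6.54) / (1 + 0.0602×15.3) = 0.3937/1.921 = 0.2049 kJ/s.
Profitability of weevils: 4.64/12.4 = 0.3742 kJ/s.
Since 0.3742 > R, including weevils increases the long-run rate.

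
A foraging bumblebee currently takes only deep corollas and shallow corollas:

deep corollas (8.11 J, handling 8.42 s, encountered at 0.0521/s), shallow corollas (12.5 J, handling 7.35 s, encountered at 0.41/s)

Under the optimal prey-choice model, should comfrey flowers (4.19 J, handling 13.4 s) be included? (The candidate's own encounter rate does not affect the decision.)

No

Current rate: (0.0521×8.11 + 0.41×12.5)/(1 + 0.0521×8.42 + 0.41×7.35) = 1.246 J/s.
Profitability of comfrey flowers: 4.19/13.4 = 0.3127 J/s.
Since 0.3127 < R, time spent handling comfrey flowers is better spent searching.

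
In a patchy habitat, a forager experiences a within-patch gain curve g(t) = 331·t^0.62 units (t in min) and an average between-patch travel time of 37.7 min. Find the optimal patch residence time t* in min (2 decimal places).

By the marginal value theorem, leave when the instantaneous gain rate g'(t) equals the habitat-wide average g(t)/(T + t).
g'(t) = 0.62·331·t^-0.38. Setting 0.62·331·t^-0.38 = 331·t^0.62/(37.7+t) gives 0.62(37.7+t) = t, so 0.38·t = 0.62×37.7.
t* = 0.62×37.7/0.38 = 61.51 min.

61.51 min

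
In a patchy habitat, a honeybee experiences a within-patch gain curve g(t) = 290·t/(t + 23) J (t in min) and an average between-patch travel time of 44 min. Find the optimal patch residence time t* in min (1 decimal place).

31.8 min

Optimal t* satisfies g'(t*) = g(t*)/(T + t*).
g'(t) = 290·23/(t + 23)². Setting 290·23/(t+23)² = 290t/[(t+23)(44+t)] gives 23(44+t) = t(t+23), so t² = 23×44 = 1012.
t* = √1012 = 31.81 min.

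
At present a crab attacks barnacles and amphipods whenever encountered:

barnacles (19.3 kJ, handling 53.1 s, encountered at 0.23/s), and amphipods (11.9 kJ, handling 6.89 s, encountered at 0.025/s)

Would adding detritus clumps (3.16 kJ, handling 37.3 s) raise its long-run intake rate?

Intake rate on the current diet: R = (0.23×19.3 + 0.025×11.9) / (1 + 0.23×53.1 + 0.025×6.89) = 4.737/13.39 = 0.3539 kJ/s.
Profitability of detritus clumps: 3.16/37.3 = 0.08472 kJ/s.
0.08472 < 0.3539, so adding detritus clumps would lower the average — exclude it.

No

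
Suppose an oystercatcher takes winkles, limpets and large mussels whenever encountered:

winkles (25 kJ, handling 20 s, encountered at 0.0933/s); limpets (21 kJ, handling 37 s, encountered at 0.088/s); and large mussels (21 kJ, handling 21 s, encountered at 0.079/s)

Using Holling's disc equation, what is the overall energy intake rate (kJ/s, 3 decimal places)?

R = (0.0933×25 + 0.088×21 + 0.079×21) / (1 + 0.0933×20 + 0.088×37 + 0.079×21) = 5.84/7.781 = 0.7505 kJ/s.

0.750 kJ/s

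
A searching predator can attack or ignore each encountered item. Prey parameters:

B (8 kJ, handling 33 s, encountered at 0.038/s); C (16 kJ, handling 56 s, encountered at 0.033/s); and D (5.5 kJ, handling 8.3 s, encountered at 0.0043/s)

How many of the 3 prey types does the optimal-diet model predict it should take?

3

Profitabilities (E/h, kJ/s): D 0.663, C 0.286, B 0.242. Add prey in this order while the next type's profitability exceeds the intake rate on those already taken.
Rate on top 1: 0.02284. C: 0.286 > 0.02284 → include.
Rate on top 2: 0.1913. B: 0.242 > 0.1913 → include.
Optimal diet: D, C, B — 3 of 3 types.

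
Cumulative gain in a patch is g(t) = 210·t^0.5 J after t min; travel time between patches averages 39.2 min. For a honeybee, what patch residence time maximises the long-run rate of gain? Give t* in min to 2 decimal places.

Optimal t* satisfies g'(t*) = g(t*)/(T + t*).
g'(t) = 0.5·210·t^-0.5. Setting 0.5·210·t^-0.5 = 210·t^0.5/(39.2+t) gives 0.5(39.2+t) = t, so 0.50·t = 0.5×39.2.
t* = 0.5×39.2/0.50 = 39.2 min.

39.20 min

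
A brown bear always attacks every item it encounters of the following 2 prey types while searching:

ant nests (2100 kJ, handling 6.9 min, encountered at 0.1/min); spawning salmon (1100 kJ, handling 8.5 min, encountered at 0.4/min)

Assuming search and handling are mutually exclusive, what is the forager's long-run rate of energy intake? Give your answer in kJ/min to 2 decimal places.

R = Σλ_iE_i / (1 + Σλ_ih_i)
Numerator: 0.1×2100 + 0.4×1100 = 650
Denominator: 1 + 0.1×6.9 + 0.4×8.5 = 5.09
R = 650/5.09 = 127.7 kJ/min

127.70 kJ/min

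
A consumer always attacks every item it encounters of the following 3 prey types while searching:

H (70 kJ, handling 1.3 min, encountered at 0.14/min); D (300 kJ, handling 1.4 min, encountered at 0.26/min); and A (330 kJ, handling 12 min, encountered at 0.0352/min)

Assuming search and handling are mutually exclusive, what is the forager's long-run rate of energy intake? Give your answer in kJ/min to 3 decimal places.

50.506 kJ/min

Energy encountered per unit search time: 0.14×70 + 0.26×300 + 0.0352×330 = 99.42 kJ/min.
Handling time per unit search time: 0.14×1.3 + 0.26×1.4 + 0.0352×12 = 0.9684.
Rate = 99.42/(1 + 0.9684) = 50.51 kJ/min.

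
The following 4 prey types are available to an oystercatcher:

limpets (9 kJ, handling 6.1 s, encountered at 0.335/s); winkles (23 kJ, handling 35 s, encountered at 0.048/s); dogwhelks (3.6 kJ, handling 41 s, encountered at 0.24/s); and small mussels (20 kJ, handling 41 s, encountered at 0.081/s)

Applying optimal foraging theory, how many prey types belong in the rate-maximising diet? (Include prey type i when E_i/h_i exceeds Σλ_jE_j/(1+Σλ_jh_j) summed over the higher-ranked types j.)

1

Rank by E/h (kJ/s): limpets 1.48, winkles 0.657, small mussels 0.488, dogwhelks 0.0878. Include each in turn until the next type's E/h falls below the running intake rate.
Rate on top 1: 0.9906. winkles: 0.657 < 0.9906 → exclude; stop.
Optimal diet: limpets — 1 of 4 types.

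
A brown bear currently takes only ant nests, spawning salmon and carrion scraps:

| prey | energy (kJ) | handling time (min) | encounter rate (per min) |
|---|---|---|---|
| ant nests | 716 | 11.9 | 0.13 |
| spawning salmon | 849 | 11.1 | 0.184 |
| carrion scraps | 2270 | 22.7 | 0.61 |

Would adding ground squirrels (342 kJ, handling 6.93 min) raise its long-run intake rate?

Current rate: (0.13×716 + 0.184×849 + 0.61×2270)/(1 + 0.13×11.9 + 0.184×11.1 + 0.61×22.7) = 88.63 kJ/min.
Profitability of ground squirrels: 342/6.93 = 49.35 kJ/min.
49.35 < 88.63, so adding ground squirrels would lower the average — exclude it.

No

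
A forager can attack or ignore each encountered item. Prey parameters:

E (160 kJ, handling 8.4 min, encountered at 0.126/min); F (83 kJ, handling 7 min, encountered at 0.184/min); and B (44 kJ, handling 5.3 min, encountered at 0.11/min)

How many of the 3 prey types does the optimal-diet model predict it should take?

E/h in descending order: E 19, F 11.9, B 8.3 kJ/min. The optimal diet is the largest prefix of this list for which every included type satisfies E_i/h_i > R on the types above it.
Rate on top 1: 9.794. F: 11.9 > 9.794 → include.
Rate on top 2: 10.59. B: 8.3 < 10.59 → exclude; stop.
Optimal diet: E, F — 2 of 3 types.

2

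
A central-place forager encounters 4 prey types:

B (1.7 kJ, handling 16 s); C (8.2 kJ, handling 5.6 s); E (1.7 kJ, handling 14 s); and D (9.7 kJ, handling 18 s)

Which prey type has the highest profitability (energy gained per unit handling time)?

C

In descending order of E/h:
C: 8.2/5.6 = 1.46 kJ/s
D: 9.7/18 = 0.539 kJ/s
E: 1.7/14 = 0.121 kJ/s
B: 1.7/16 = 0.106 kJ/s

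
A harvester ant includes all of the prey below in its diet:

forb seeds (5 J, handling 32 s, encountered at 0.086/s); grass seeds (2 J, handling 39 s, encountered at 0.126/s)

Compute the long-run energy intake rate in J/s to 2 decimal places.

0.08 J/s

Energy encountered per unit search time: 0.086×5 + 0.126×2 = 0.682 J/s.
Handling time per unit search time: 0.086×32 + 0.126×39 = 7.666.
Rate = 0.682/(1 + 7.666) = 0.0787 J/s.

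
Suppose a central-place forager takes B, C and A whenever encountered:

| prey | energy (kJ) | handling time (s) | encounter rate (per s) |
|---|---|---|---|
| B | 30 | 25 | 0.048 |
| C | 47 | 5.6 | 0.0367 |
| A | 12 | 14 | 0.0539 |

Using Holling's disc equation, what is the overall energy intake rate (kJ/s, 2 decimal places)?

R = Σλ_iE_i / (1 + Σλ_ih_i)
Numerator: 0.048×30 + 0.0367×47 + 0.0539×12 = 3.812
Denominator: 1 + 0.048×25 + 0.0367×5.6 + 0.0539×14 = 3.16
R = 3.812/3.16 = 1.206 kJ/s

1.21 kJ/s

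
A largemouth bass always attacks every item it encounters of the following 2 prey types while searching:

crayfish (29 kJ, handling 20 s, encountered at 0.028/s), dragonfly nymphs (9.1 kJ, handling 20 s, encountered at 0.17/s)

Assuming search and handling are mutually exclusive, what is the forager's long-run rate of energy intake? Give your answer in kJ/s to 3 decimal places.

Energy encountered per unit search time: 0.028×29 + 0.17×9.1 = 2.359 kJ/s.
Handling time per unit search time: 0.028×20 + 0.17×20 = 3.96.
Rate = 2.359/(1 + 3.96) = 0.4756 kJ/s.

0.476 kJ/s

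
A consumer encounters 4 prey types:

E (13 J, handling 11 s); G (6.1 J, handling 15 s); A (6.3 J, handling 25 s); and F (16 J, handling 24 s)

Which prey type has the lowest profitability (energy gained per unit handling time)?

In descending order of E/h:
E: 13/11 = 1.18 J/s
F: 16/24 = 0.667 J/s
G: 6.1/15 = 0.407 J/s
A: 6.3/25 = 0.252 J/s

A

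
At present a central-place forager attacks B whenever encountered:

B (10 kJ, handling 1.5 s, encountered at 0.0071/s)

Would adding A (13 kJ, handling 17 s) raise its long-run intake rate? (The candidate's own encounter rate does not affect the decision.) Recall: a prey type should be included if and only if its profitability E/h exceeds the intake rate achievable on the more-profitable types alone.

Current rate: (0.0071×10)/(1 + 0.0071×1.5) = 0.07025 kJ/s.
A: E/h = 13/17 = 0.7647 kJ/s.
Since 0.7647 > R, including A increases the long-run rate.

Yes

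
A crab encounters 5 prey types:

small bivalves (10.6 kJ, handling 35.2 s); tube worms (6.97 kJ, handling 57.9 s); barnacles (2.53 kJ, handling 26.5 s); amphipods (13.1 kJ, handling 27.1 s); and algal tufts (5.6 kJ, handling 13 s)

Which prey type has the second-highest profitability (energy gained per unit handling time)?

Profitability E/h (kJ/s): small bivalves = 10.6/35.2 = 0.301, tube worms = 6.97/57.9 = 0.12, barnacles = 2.53/26.5 = 0.0955, amphipods = 13.1/27.1 = 0.483, algal tufts = 5.6/13 = 0.431.
Ranked: amphipods > algal tufts > small bivalves > tube worms > barnacles.

algal tufts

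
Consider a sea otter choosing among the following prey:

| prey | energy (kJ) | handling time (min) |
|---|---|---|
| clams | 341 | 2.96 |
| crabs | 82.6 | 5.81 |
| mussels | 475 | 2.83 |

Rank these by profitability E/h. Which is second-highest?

In descending order of E/h:
mussels: 475/2.83 = 168 kJ/min
clams: 341/2.96 = 115 kJ/min
crabs: 82.6/5.81 = 14.2 kJ/min

clams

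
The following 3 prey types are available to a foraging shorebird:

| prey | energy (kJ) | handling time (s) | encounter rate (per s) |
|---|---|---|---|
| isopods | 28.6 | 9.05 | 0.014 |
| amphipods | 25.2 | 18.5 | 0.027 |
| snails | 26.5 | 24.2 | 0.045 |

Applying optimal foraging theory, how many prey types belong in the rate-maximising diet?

3

Profitabilities (E/h, kJ/s): isopods 3.16, amphipods 1.36, snails 1.1. Add prey in this order while the next type's profitability exceeds the intake rate on those already taken.
Rate on top 1: 0.3554. amphipods: 1.36 > 0.3554 → include.
Rate on top 2: 0.6646. snails: 1.1 > 0.6646 → include.
Optimal diet: isopods, amphipods, snails — 3 of 3 types.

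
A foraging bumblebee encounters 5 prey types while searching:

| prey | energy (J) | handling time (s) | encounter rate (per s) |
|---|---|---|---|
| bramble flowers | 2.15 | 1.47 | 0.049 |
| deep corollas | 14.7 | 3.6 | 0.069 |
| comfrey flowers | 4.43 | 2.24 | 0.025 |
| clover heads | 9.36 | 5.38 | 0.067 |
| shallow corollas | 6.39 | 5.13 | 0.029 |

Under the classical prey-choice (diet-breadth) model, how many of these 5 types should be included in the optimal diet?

5

Rank by E/h (J/s): deep corollas 4.08, comfrey flowers 1.98, clover heads 1.74, bramble flowers 1.46, shallow corollas 1.25. Include each in turn until the next type's E/h falls below the running intake rate.
Rate on top 1: 0.8125. comfrey flowers: 1.98 > 0.8125 → include.
Rate on top 2: 0.8625. clover heads: 1.74 > 0.8625 → include.
Rate on top 3: 1.052. bramble flowers: 1.46 > 1.052 → include.
Rate on top 4: 1.069. shallow corollas: 1.25 > 1.069 → include.
Optimal diet: deep corollas, comfrey flowers, clover heads, bramble flowers, shallow corollas — 5 of 5 types.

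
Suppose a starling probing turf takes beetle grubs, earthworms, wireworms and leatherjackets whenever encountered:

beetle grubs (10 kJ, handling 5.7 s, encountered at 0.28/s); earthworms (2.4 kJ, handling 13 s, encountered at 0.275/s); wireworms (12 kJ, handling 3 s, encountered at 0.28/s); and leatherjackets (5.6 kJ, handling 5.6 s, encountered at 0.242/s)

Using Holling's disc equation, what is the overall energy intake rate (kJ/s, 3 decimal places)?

0.977 kJ/s

R = Σλ_iE_i / (1 + Σλ_ih_i)
Numerator: 0.28×10 + 0.275×2.4 + 0.28×12 + 0.242×5.6 = 8.175
Denominator: 1 + 0.28×5.7 + 0.275×13 + 0.28×3 + 0.242×5.6 = 8.366
R = 8.175/8.366 = 0.9772 kJ/s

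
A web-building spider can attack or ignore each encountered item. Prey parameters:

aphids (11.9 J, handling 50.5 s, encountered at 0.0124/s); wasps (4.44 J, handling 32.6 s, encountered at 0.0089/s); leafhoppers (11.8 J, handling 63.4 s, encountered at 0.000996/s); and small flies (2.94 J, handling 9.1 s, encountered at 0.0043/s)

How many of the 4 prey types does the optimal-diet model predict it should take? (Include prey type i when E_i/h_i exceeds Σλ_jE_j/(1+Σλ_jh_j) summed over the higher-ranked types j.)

Profitabilities (E/h, J/s): small flies 0.323, aphids 0.236, leafhoppers 0.186, wasps 0.136. Add prey in this order while the next type's profitability exceeds the intake rate on those already taken.
Rate on top 1: 0.01217. aphids: 0.236 > 0.01217 → include.
Rate on top 2: 0.0962. leafhoppers: 0.186 > 0.0962 → include.
Rate on top 3: 0.09948. wasps: 0.136 > 0.09948 → include.
Optimal diet: small flies, aphids, leafhoppers, wasps — 4 of 4 types.

4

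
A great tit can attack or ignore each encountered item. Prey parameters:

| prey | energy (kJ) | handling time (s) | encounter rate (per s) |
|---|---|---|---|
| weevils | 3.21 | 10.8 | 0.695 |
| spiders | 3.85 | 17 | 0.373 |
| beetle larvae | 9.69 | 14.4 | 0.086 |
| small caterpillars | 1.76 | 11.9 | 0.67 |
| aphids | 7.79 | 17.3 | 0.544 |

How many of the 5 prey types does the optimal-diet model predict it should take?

Profitabilities (E/h, kJ/s): beetle larvae 0.673, aphids 0.45, weevils 0.297, spiders 0.226, small caterpillars 0.148. Add prey in this order while the next type's profitability exceeds the intake rate on those already taken.
Rate on top 1: 0.3723. aphids: 0.45 > 0.3723 → include.
Rate on top 2: 0.4353. weevils: 0.297 < 0.4353 → exclude; stop.
Optimal diet: beetle larvae, aphids — 2 of 5 types.

2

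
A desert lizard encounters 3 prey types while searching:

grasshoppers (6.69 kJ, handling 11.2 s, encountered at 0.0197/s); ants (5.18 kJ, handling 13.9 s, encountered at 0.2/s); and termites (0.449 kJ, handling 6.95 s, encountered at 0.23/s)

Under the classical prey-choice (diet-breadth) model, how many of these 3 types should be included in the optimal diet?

Rank by E/h (kJ/s): grasshoppers 0.597, ants 0.373, termites 0.0646. Include each in turn until the next type's E/h falls below the running intake rate.
Rate on top 1: 0.108. ants: 0.373 > 0.108 → include.
Rate on top 2: 0.2919. termites: 0.0646 < 0.2919 → exclude; stop.
Optimal diet: grasshoppers, ants — 2 of 3 types.

2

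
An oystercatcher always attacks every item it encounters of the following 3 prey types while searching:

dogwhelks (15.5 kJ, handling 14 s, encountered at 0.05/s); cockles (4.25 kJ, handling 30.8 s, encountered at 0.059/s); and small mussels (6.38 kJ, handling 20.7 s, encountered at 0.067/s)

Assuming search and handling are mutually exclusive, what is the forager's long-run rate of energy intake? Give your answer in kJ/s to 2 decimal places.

0.30 kJ/s

R = (0.05×15.5 + 0.059×4.25 + 0.067×6.38) / (1 + 0.05×14 + 0.059×30.8 + 0.067×20.7) = 1.453/4.904 = 0.2963 kJ/s.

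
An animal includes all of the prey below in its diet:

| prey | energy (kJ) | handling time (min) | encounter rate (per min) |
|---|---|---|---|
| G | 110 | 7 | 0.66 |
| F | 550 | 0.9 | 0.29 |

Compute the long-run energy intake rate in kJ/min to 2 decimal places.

39.47 kJ/min

R = Σλ_iE_i / (1 + Σλ_ih_i)
Numerator: 0.66×110 + 0.29×550 = 232.1
Denominator: 1 + 0.66×7 + 0.29×0.9 = 5.881
R = 232.1/5.881 = 39.47 kJ/min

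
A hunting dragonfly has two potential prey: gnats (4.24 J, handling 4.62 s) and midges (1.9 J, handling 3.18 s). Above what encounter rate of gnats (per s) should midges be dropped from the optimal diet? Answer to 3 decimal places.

0.404 per s

At the threshold, the rate on gnats alone equals the profitability of midges: λ·4.24/(1 + λ·4.62) = 1.9/3.18 = 0.5975.
Rearranging, λ(4.24 − 0.5975×4.62) = 0.5975, so λ = 0.5975/1.48 = 0.4038 per s.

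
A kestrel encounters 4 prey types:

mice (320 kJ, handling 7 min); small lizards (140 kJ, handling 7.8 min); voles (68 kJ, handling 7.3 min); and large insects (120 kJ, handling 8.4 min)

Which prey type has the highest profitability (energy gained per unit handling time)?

In descending order of E/h:
mice: 320/7 = 45.7 kJ/min
small lizards: 140/7.8 = 17.9 kJ/min
large insects: 120/8.4 = 14.3 kJ/min
voles: 68/7.3 = 9.32 kJ/min

mice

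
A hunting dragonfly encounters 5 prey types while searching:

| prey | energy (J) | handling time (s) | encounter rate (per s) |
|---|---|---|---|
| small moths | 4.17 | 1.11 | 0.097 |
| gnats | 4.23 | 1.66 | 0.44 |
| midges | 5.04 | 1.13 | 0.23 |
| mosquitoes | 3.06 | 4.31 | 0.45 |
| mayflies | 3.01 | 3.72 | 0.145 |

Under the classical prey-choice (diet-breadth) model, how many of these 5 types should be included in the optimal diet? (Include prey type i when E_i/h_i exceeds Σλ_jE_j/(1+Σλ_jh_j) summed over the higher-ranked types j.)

E/h in descending order: midges 4.46, small moths 3.76, gnats 2.55, mayflies 0.809, mosquitoes 0.71 J/s. The optimal diet is the largest prefix of this list for which every included type satisfies E_i/h_i > R on the types above it.
Rate on top 1: 0.9201. small moths: 3.76 > 0.9201 → include.
Rate on top 2: 1.143. gnats: 2.55 > 1.143 → include.
Rate on top 3: 1.632. mayflies: 0.809 < 1.632 → exclude; stop.
Optimal diet: midges, small moths, gnats — 3 of 5 types.

3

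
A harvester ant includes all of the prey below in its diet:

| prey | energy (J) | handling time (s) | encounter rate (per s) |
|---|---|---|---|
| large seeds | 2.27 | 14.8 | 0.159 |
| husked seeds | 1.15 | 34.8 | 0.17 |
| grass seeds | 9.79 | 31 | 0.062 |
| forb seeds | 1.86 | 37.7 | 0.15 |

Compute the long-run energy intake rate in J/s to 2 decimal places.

0.09 J/s

Energy encountered per unit search time: 0.159×2.27 + 0.17×1.15 + 0.062×9.79 + 0.15×1.86 = 1.442 J/s.
Handling time per unit search time: 0.159×14.8 + 0.17×34.8 + 0.062×31 + 0.15×37.7 = 15.85.
Rate = 1.442/(1 + 15.85) = 0.08562 J/s.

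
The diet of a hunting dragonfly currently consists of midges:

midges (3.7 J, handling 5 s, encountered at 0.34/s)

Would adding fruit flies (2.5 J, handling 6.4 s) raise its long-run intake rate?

No

On midges alone, R = ΣλE/(1+Σλh) = 1.258/2.7 = 0.4659 J/s.
fruit flies: E/h = 2.5/6.4 = 0.3906 J/s.
Since 0.3906 < R, time spent handling fruit flies is better spent searching.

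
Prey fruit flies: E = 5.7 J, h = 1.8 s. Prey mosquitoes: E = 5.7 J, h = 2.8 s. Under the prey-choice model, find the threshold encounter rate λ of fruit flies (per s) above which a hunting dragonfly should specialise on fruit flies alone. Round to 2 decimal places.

At the threshold, the rate on fruit flies alone equals the profitability of mosquitoes: λ·5.7/(1 + λ·1.8) = 5.7/2.8 = 2.036.
Rearranging, λ(5.7 − 2.036×1.8) = 2.036, so λ = 2.036/2.036 = 1 per s.

1.00 per s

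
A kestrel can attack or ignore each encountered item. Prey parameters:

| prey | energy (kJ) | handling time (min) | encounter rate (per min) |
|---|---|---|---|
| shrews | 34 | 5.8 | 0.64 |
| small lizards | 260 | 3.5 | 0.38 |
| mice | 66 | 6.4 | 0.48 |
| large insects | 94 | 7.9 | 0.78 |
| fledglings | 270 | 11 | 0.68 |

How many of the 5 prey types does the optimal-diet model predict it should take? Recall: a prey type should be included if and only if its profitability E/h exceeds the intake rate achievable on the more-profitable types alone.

Rank by E/h (kJ/min): small lizards 74.3, fledglings 24.5, large insects 11.9, mice 10.3, shrews 5.86. Include each in turn until the next type's E/h falls below the running intake rate.
Rate on top 1: 42.4. fledglings: 24.5 < 42.4 → exclude; stop.
Optimal diet: small lizards — 1 of 5 types.

1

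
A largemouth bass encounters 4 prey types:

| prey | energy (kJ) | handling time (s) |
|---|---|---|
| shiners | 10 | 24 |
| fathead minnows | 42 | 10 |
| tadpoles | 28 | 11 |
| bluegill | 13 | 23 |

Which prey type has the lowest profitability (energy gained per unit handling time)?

Profitability E/h (kJ/s): shiners = 10/24 = 0.417, fathead minnows = 42/10 = 4.2, tadpoles = 28/11 = 2.55, bluegill = 13/23 = 0.565.
Ranked: fathead minnows > tadpoles > bluegill > shiners.

shiners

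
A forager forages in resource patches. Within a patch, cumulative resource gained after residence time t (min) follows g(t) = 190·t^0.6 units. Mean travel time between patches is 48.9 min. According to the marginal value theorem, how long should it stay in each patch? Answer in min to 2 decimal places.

73.35 min

Optimal t* satisfies g'(t*) = g(t*)/(T + t*).
g'(t) = 0.6·190·t^-0.4. Setting 0.6·190·t^-0.4 = 190·t^0.6/(48.9+t) gives 0.6(48.9+t) = t, so 0.40·t = 0.6×48.9.
t* = 0.6×48.9/0.40 = 73.35 min.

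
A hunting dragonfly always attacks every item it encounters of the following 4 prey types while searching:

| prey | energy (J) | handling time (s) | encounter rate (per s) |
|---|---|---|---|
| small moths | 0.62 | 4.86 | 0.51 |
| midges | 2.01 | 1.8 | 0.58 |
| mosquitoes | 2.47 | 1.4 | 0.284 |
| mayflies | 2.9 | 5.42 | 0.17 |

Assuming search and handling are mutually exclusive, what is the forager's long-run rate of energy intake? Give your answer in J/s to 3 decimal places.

R = (0.51×0.62 + 0.58×2.01 + 0.284×2.47 + 0.17×2.9) / (1 + 0.51×4.86 + 0.58×1.8 + 0.284×1.4 + 0.17×5.42) = 2.676/5.842 = 0.4582 J/s.

0.458 J/s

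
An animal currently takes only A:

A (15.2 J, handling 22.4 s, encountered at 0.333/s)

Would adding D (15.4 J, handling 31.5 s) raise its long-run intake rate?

On A alone, R = ΣλE/(1+Σλh) = 5.062/8.459 = 0.5984 J/s.
D: E/h = 15.4/31.5 = 0.4889 J/s.
0.4889 < 0.5984, so adding D would lower the average — exclude it.

No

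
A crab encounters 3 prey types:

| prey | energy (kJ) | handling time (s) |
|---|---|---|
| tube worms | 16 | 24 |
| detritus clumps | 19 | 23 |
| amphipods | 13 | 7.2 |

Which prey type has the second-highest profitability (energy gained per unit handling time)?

Profitability E/h (kJ/s): tube worms = 16/24 = 0.667, detritus clumps = 19/23 = 0.826, amphipods = 13/7.2 = 1.81.
Ranked: amphipods > detritus clumps > tube worms.

detritus clumps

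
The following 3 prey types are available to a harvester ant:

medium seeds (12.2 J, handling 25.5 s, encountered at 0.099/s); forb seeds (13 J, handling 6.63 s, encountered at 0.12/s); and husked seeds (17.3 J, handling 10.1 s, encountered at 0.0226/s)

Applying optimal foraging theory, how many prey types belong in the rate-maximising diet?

2

E/h in descending order: forb seeds 1.96, husked seeds 1.71, medium seeds 0.478 J/s. The optimal diet is the largest prefix of this list for which every included type satisfies E_i/h_i > R on the types above it.
Rate on top 1: 0.8688. husked seeds: 1.71 > 0.8688 → include.
Rate on top 2: 0.964. medium seeds: 0.478 < 0.964 → exclude; stop.
Optimal diet: forb seeds, husked seeds — 2 of 3 types.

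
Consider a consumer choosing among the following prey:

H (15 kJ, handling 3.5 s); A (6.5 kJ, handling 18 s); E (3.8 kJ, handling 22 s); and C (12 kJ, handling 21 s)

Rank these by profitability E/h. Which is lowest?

Profitability E/h (kJ/s): H = 15/3.5 = 4.29, A = 6.5/18 = 0.361, E = 3.8/22 = 0.173, C = 12/21 = 0.571.
Ranked: H > C > A > E.

E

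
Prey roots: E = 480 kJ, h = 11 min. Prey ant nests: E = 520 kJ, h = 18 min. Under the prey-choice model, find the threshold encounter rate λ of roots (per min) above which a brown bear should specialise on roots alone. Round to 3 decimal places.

0.178 per min

The zero-one rule: include ant nests iff E₂/h₂ > λE₁/(1+λh₁). Equality gives the switch point.
λE₁h₂ = E₂ + λE₂h₁ ⇒ λ = E₂/(E₁h₂ − E₂h₁) = 520/(8640 − 5720) = 0.1781 per min.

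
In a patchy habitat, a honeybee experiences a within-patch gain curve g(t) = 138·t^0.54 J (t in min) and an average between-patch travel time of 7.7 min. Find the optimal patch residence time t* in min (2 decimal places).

9.04 min

Optimal t* satisfies g'(t*) = g(t*)/(T + t*).
g'(t) = 0.54·138·t^-0.46. Setting 0.54·138·t^-0.46 = 138·t^0.54/(7.7+t) gives 0.54(7.7+t) = t, so 0.46·t = 0.54×7.7.
t* = 0.54×7.7/0.46 = 9.039 min.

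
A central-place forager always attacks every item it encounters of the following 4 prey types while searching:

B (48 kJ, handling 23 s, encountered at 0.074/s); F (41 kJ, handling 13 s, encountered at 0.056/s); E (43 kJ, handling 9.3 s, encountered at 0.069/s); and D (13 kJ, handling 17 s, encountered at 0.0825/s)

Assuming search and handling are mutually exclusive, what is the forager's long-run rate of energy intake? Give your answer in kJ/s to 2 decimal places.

R = (0.074×48 + 0.056×41 + 0.069×43 + 0.0825×13) / (1 + 0.074×23 + 0.056×13 + 0.069×9.3 + 0.0825×17) = 9.887/5.474 = 1.806 kJ/s.

1.81 kJ/s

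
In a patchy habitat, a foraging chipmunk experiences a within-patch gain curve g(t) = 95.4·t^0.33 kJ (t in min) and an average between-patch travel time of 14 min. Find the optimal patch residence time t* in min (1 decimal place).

Maximise g(t)/(T+t): set derivative to zero → g'(t)(T+t) = g(t).
g'(t) = 0.33·95.4·t^-0.67. Setting 0.33·95.4·t^-0.67 = 95.4·t^0.33/(14+t) gives 0.33(14+t) = t, so 0.67·t = 0.33×14.
t* = 0.33×14/0.67 = 6.896 min.

6.9 min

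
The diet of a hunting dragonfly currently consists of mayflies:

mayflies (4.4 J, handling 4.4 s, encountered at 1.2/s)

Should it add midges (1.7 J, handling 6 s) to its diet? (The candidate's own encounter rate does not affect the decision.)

Intake rate on the current diet: R = (1.2×4.4) / (1 + 1.2×4.4) = 5.28/6.28 = 0.8408 J/s.
Profitability of midges: 1.7/6 = 0.2833 J/s.
Since 0.2833 < R, time spent handling midges is better spent searching.

No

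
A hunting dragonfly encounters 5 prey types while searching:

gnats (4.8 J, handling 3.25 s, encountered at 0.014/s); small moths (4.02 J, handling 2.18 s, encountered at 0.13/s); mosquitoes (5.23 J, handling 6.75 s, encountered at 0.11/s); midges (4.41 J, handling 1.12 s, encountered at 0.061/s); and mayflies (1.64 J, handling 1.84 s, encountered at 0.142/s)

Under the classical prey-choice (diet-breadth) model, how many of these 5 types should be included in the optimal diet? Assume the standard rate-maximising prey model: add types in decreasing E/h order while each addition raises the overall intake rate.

Rank by E/h (J/s): midges 3.94, small moths 1.84, gnats 1.48, mayflies 0.891, mosquitoes 0.775. Include each in turn until the next type's E/h falls below the running intake rate.
Rate on top 1: 0.2518. small moths: 1.84 > 0.2518 → include.
Rate on top 2: 0.5856. gnats: 1.48 > 0.5856 → include.
Rate on top 3: 0.6147. mayflies: 0.891 > 0.6147 → include.
Rate on top 4: 0.6582. mosquitoes: 0.775 > 0.6582 → include.
Optimal diet: midges, small moths, gnats, mayflies, mosquitoes — 5 of 5 types.

5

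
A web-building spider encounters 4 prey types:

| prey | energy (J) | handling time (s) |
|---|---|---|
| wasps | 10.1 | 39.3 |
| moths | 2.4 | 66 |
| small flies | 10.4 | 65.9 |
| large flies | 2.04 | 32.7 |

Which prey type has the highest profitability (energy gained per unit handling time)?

wasps

Profitability E/h (J/s): wasps = 10.1/39.3 = 0.257, moths = 2.4/66 = 0.0364, small flies = 10.4/65.9 = 0.158, large flies = 2.04/32.7 = 0.0624.
Ranked: wasps > small flies > large flies > moths.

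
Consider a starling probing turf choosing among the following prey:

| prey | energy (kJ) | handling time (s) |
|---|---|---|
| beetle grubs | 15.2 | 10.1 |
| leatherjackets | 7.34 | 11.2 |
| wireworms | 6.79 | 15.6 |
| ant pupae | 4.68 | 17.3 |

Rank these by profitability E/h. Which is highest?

beetle grubs

In descending order of E/h:
beetle grubs: 15.2/10.1 = 1.5 kJ/s
leatherjackets: 7.34/11.2 = 0.655 kJ/s
wireworms: 6.79/15.6 = 0.435 kJ/s
ant pupae: 4.68/17.3 = 0.271 kJ/s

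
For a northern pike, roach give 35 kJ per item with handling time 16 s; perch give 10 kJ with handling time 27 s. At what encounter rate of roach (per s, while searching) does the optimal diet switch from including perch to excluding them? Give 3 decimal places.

0.013 per s

The zero-one rule: include perch iff E₂/h₂ > λE₁/(1+λh₁). Equality gives the switch point.
λE₁h₂ = E₂ + λE₂h₁ ⇒ λ = E₂/(E₁h₂ − E₂h₁) = 10/(945 − 160) = 0.01274 per s.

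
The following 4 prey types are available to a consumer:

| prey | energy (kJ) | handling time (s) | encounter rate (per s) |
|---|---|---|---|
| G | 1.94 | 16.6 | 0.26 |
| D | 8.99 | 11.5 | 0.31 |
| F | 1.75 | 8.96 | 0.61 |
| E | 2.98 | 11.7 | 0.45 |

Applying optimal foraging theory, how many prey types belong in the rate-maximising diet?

Profitabilities (E/h, kJ/s): D 0.782, E 0.255, F 0.195, G 0.117. Add prey in this order while the next type's profitability exceeds the intake rate on those already taken.
Rate on top 1: 0.6105. E: 0.255 < 0.6105 → exclude; stop.
Optimal diet: D — 1 of 4 types.

1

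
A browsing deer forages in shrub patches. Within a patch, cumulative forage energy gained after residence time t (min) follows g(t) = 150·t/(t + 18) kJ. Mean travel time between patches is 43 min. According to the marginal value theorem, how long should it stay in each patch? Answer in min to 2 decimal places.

Maximise g(t)/(T+t): set derivative to zero → g'(t)(T+t) = g(t).
g'(t) = 150·18/(t + 18)². Setting 150·18/(t+18)² = 150t/[(t+18)(43+t)] gives 18(43+t) = t(t+18), so t² = 18×43 = 774.
t* = √774 = 27.82 min.

27.82 min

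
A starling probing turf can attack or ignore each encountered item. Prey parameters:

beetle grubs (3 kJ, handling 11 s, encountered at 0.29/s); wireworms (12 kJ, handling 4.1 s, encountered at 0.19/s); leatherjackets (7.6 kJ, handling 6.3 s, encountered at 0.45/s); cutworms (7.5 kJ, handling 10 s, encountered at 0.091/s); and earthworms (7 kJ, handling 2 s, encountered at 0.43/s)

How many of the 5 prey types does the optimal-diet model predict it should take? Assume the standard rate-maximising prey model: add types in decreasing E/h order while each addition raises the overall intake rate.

2

Rank by E/h (kJ/s): earthworms 3.5, wireworms 2.93, leatherjackets 1.21, cutworms 0.75, beetle grubs 0.273. Include each in turn until the next type's E/h falls below the running intake rate.
Rate on top 1: 1.618. wireworms: 2.93 > 1.618 → include.
Rate on top 2: 2.005. leatherjackets: 1.21 < 2.005 → exclude; stop.
Optimal diet: earthworms, wireworms — 2 of 5 types.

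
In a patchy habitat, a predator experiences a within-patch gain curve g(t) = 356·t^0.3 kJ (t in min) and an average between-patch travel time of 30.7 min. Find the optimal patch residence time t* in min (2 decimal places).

Maximise g(t)/(T+t): set derivative to zero → g'(t)(T+t) = g(t).
g'(t) = 0.3·356·t^-0.7. Setting 0.3·356·t^-0.7 = 356·t^0.3/(30.7+t) gives 0.3(30.7+t) = t, so 0.70·t = 0.3×30.7.
t* = 0.3×30.7/0.70 = 13.16 min.

13.16 min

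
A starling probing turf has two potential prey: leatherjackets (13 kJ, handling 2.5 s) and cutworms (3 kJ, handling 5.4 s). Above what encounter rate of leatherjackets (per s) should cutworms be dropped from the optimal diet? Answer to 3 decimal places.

0.048 per s

At the threshold, the rate on leatherjackets alone equals the profitability of cutworms: λ·13/(1 + λ·2.5) = 3/5.4 = 0.5556.
Rearranging, λ(13 − 0.5556×2.5) = 0.5556, so λ = 0.5556/11.61 = 0.04785 per s.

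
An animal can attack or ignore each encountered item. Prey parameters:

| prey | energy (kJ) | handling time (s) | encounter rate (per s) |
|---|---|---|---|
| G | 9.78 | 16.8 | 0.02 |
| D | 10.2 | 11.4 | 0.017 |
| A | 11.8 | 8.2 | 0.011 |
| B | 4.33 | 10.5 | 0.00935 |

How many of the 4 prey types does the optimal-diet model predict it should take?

4

Profitabilities (E/h, kJ/s): A 1.44, D 0.895, G 0.582, B 0.412. Add prey in this order while the next type's profitability exceeds the intake rate on those already taken.
Rate on top 1: 0.1191. D: 0.895 > 0.1191 → include.
Rate on top 2: 0.2361. G: 0.582 > 0.2361 → include.
Rate on top 3: 0.3079. B: 0.412 > 0.3079 → include.
Optimal diet: A, D, G, B — 4 of 4 types.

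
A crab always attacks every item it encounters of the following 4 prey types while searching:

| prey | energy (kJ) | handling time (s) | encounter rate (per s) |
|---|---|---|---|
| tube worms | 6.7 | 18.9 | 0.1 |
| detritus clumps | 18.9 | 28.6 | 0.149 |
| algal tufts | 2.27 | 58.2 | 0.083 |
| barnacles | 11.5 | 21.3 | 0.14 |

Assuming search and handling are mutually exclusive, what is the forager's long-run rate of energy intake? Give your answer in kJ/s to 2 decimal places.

0.35 kJ/s

R = (0.1×6.7 + 0.149×18.9 + 0.083×2.27 + 0.14×11.5) / (1 + 0.1×18.9 + 0.149×28.6 + 0.083×58.2 + 0.14×21.3) = 5.285/14.96 = 0.3531 kJ/s.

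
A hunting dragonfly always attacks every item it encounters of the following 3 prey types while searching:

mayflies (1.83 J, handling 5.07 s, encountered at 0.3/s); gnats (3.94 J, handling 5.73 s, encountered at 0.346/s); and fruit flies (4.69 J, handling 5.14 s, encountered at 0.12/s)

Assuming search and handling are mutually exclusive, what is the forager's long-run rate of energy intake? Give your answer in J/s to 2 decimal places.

R = Σλ_iE_i / (1 + Σλ_ih_i)
Numerator: 0.3×1.83 + 0.346×3.94 + 0.12×4.69 = 2.475
Denominator: 1 + 0.3×5.07 + 0.346×5.73 + 0.12×5.14 = 5.12
R = 2.475/5.12 = 0.4834 J/s

0.48 J/s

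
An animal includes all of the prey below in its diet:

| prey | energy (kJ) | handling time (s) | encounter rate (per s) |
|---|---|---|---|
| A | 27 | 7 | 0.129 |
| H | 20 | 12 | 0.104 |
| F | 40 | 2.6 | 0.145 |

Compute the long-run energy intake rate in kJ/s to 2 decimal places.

3.22 kJ/s

R = Σλ_iE_i / (1 + Σλ_ih_i)
Numerator: 0.129×27 + 0.104×20 + 0.145×40 = 11.36
Denominator: 1 + 0.129×7 + 0.104×12 + 0.145×2.6 = 3.528
R = 11.36/3.528 = 3.221 kJ/s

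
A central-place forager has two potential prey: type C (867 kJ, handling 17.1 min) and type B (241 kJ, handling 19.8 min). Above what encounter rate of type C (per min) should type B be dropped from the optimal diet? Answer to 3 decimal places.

At the threshold, the rate on type C alone equals the profitability of type B: λ·867/(1 + λ·17.1) = 241/19.8 = 12.17.
Rearranging, λ(867 − 12.17×17.1) = 12.17, so λ = 12.17/658.9 = 0.01847 per min.

0.018 per min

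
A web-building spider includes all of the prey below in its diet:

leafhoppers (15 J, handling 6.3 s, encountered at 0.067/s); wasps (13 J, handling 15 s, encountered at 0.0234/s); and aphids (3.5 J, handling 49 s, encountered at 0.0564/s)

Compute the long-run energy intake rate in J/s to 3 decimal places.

0.332 J/s

Energy encountered per unit search time: 0.067×15 + 0.0234×13 + 0.0564×3.5 = 1.507 J/s.
Handling time per unit search time: 0.067×6.3 + 0.0234×15 + 0.0564×49 = 3.537.
Rate = 1.507/(1 + 3.537) = 0.3321 J/s.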